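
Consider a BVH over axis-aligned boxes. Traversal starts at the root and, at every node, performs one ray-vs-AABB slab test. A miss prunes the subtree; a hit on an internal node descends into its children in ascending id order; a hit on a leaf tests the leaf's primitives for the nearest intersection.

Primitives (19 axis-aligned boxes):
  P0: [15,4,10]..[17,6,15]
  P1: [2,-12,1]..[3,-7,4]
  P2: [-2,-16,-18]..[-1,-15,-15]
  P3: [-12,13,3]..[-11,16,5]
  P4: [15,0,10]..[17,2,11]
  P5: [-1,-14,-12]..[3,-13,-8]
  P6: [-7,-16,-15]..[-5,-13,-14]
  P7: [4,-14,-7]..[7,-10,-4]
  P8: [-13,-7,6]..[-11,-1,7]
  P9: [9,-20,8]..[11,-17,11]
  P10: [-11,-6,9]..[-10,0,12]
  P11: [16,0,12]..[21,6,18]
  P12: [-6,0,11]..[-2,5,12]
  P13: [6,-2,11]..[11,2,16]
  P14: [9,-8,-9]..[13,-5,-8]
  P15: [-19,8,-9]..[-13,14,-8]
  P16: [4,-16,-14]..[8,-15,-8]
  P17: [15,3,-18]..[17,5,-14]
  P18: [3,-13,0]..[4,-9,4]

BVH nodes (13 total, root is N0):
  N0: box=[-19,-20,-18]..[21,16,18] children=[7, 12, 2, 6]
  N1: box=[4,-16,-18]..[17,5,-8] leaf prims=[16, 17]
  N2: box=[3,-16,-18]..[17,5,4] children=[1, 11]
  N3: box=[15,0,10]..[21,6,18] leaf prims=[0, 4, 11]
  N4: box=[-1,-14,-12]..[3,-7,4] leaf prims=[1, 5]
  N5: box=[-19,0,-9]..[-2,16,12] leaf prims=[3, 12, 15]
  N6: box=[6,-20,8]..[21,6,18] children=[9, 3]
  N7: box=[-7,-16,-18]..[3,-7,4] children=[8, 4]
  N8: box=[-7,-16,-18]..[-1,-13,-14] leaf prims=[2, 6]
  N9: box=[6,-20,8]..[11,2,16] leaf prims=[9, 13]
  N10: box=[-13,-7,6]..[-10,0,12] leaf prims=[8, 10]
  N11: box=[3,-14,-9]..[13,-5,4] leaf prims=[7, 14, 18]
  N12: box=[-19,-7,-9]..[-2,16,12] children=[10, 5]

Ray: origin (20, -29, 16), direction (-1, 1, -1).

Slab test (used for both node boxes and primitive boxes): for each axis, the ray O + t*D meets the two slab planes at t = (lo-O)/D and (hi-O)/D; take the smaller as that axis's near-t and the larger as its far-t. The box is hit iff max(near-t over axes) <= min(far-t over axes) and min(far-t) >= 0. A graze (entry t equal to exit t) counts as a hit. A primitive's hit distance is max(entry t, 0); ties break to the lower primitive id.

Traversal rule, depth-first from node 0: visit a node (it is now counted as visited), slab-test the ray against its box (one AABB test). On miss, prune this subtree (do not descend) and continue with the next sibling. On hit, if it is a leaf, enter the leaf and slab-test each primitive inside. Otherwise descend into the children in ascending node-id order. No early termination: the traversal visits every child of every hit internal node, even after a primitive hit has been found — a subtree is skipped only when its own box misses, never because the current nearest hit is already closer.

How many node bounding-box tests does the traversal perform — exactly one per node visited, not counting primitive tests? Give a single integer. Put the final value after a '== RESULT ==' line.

Trace the traversal:
N0 x:[-1,39] y:[9,45] z:[-2,34] -> hit [9,34], descend [2, 6, 7, 12]
  N2 x:[3,17] y:[13,34] z:[12,34] -> hit [13,17], descend [1, 11]
    N1 x:[3,16] y:[13,34] z:[24,34] -> miss, prune
    N11 x:[7,17] y:[15,24] z:[12,25] -> hit [15,17] leaf, test {P7(miss), P14(miss), P18@t=16}
  N6 x:[-1,14] y:[9,35] z:[-2,8] -> miss, prune
  N7 x:[17,27] y:[13,22] z:[12,34] -> hit [17,22], descend [4, 8]
    N4 x:[17,21] y:[15,22] z:[12,28] -> hit [17,21] leaf, test {P1(miss), P5(miss)}
    N8 x:[21,27] y:[13,16] z:[30,34] -> miss, prune
  N12 x:[22,39] y:[22,45] z:[4,25] -> hit [22,25], descend [5, 10]
    N5 x:[22,39] y:[29,45] z:[4,25] -> miss, prune
    N10 x:[30,33] y:[22,29] z:[4,10] -> miss, prune

11 AABB tests over nodes [0, 2, 1, 11, 6, 7, 4, 8, 12, 5, 10]; 2 leaves entered; closest P18.

== RESULT ==
11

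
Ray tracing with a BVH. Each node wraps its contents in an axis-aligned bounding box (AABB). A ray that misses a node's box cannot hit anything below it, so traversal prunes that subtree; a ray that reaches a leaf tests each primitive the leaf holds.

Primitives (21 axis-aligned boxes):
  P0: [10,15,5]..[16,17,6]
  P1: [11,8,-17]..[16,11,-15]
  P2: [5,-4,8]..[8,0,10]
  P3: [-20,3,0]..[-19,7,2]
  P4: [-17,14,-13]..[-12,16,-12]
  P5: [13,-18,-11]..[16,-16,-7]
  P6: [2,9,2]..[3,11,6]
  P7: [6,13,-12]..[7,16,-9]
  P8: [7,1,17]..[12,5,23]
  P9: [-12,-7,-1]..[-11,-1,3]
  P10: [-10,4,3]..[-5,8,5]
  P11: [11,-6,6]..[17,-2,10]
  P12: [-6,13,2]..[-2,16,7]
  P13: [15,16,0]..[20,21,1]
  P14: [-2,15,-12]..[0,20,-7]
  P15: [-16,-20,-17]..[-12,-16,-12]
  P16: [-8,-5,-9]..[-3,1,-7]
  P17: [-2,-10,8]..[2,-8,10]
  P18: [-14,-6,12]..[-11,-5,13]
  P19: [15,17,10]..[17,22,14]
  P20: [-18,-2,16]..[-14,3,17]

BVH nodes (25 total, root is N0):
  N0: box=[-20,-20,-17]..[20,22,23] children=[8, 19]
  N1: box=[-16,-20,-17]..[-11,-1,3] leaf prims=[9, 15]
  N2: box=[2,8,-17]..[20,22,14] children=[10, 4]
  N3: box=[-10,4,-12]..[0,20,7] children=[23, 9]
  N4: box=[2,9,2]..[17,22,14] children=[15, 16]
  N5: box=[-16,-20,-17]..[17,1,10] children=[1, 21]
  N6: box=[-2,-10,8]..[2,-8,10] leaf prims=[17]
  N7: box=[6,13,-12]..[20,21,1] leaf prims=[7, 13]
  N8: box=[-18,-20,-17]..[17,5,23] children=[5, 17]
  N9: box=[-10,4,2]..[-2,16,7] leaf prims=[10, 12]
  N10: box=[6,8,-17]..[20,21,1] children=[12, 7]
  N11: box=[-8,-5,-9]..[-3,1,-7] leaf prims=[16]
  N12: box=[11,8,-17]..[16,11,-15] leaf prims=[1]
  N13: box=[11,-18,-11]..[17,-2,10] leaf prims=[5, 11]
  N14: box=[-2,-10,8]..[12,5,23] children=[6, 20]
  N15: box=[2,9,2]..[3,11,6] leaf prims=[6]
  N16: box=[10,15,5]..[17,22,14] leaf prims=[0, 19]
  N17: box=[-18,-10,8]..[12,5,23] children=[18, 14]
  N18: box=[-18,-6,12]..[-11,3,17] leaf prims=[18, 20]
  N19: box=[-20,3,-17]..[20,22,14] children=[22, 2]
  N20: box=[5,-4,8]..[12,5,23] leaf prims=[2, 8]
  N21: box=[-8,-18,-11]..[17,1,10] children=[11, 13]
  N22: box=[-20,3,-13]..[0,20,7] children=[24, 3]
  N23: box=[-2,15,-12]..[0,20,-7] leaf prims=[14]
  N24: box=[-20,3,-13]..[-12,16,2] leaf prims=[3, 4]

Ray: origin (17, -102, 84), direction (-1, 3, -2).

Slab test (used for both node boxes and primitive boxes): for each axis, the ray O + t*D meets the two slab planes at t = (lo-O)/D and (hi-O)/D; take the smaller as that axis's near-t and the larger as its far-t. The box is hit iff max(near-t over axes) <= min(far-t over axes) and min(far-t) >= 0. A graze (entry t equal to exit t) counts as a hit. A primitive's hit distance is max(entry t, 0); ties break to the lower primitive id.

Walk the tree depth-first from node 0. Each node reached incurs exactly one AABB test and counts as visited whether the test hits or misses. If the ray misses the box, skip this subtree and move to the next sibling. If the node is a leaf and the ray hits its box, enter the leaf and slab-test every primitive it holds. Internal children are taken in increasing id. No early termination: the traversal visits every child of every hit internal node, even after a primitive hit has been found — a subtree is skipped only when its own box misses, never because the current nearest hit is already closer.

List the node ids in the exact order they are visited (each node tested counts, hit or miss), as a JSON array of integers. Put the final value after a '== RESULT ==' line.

Walk:
N0 x:[-3,37] y:[82/3,124/3] z:[61/2,101/2] -> hit [61/2,37], descend [8, 19]
  N8 x:[0,35] y:[82/3,107/3] z:[61/2,101/2] -> hit [61/2,35], descend [5, 17]
    N5 x:[0,33] y:[82/3,103/3] z:[37,101/2] -> miss, prune
    N17 x:[5,35] y:[92/3,107/3] z:[61/2,38] -> hit [92/3,35], descend [14, 18]
      N14 x:[5,19] y:[92/3,107/3] z:[61/2,38] -> miss, prune
      N18 x:[28,35] y:[32,35] z:[67/2,36] -> hit [67/2,35] leaf, test {P18(miss), P20@t=67/2}
  N19 x:[-3,37] y:[35,124/3] z:[35,101/2] -> hit [35,37], descend [2, 22]
    N2 x:[-3,15] y:[110/3,124/3] z:[35,101/2] -> miss, prune
    N22 x:[17,37] y:[35,122/3] z:[77/2,97/2] -> miss, prune

Visited [0, 8, 5, 17, 14, 18, 19, 2, 22]. Tests: 9 box, 1 leaf. Nearest: P20.

== RESULT ==
[0, 8, 5, 17, 14, 18, 19, 2, 22]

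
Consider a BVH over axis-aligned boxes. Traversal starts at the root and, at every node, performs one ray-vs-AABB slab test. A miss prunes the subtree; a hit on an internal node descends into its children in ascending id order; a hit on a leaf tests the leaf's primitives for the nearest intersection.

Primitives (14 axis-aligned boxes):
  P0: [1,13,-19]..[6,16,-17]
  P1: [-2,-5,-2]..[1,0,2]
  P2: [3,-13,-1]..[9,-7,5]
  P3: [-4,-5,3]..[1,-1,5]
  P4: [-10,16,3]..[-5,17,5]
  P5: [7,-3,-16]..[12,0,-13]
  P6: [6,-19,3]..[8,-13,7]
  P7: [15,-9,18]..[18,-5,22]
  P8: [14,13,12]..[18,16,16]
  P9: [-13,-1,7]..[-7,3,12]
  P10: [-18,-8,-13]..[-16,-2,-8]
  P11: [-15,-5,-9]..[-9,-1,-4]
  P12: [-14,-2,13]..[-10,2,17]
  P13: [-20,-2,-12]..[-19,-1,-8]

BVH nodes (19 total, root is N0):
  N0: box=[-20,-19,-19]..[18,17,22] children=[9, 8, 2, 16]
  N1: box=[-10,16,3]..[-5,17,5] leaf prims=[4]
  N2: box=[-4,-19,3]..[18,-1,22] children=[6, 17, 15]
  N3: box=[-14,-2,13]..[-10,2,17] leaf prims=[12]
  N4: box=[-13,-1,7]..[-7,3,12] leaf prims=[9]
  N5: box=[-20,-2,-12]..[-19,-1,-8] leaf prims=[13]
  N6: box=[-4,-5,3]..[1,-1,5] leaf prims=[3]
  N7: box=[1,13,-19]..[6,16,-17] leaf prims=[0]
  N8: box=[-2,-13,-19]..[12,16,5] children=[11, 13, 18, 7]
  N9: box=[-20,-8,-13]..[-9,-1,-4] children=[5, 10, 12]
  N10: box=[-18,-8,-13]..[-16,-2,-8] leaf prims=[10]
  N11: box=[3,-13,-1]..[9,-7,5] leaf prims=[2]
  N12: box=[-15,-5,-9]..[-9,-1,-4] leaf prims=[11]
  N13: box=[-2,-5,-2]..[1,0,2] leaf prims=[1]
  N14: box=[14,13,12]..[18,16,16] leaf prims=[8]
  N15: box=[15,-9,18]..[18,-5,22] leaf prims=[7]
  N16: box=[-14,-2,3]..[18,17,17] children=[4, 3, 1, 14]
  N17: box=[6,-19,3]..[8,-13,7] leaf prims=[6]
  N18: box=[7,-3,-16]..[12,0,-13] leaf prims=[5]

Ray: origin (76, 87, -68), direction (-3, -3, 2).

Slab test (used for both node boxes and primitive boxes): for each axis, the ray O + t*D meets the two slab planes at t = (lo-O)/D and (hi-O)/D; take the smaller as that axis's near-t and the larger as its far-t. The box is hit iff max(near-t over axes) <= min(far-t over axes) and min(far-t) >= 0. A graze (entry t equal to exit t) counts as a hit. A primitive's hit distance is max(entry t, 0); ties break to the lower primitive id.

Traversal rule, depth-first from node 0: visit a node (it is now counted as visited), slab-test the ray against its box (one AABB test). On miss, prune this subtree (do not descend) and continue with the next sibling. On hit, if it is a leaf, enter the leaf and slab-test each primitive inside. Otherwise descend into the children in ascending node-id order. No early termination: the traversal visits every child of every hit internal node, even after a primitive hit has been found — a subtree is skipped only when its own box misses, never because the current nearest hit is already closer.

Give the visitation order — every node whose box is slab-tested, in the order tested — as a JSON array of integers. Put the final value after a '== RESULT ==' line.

Trace the traversal:
N0 x:[58/3,32] y:[70/3,106/3] z:[49/2,45] -> hit [49/2,32], descend [2, 8, 9, 16]
  N2 x:[58/3,80/3] y:[88/3,106/3] z:[71/2,45] -> miss, prune
  N8 x:[64/3,26] y:[71/3,100/3] z:[49/2,73/2] -> hit [49/2,26], descend [7, 11, 13, 18]
    N7 x:[70/3,25] y:[71/3,74/3] z:[49/2,51/2] -> hit [49/2,74/3] leaf, test {P0@t=49/2}
    N11 x:[67/3,73/3] y:[94/3,100/3] z:[67/2,73/2] -> miss, prune
    N13 x:[25,26] y:[29,92/3] z:[33,35] -> miss, prune
    N18 x:[64/3,23] y:[29,30] z:[26,55/2] -> miss, prune
  N9 x:[85/3,32] y:[88/3,95/3] z:[55/2,32] -> hit [88/3,95/3], descend [5, 10, 12]
    N5 x:[95/3,32] y:[88/3,89/3] z:[28,30] -> miss, prune
    N10 x:[92/3,94/3] y:[89/3,95/3] z:[55/2,30] -> miss, prune
    N12 x:[85/3,91/3] y:[88/3,92/3] z:[59/2,32] -> hit [59/2,91/3] leaf, test {P11@t=59/2}
  N16 x:[58/3,30] y:[70/3,89/3] z:[71/2,85/2] -> miss, prune

12 AABB tests over nodes [0, 2, 8, 7, 11, 13, 18, 9, 5, 10, 12, 16]; 2 leaves entered; closest P0.

== RESULT ==
[0, 2, 8, 7, 11, 13, 18, 9, 5, 10, 12, 16]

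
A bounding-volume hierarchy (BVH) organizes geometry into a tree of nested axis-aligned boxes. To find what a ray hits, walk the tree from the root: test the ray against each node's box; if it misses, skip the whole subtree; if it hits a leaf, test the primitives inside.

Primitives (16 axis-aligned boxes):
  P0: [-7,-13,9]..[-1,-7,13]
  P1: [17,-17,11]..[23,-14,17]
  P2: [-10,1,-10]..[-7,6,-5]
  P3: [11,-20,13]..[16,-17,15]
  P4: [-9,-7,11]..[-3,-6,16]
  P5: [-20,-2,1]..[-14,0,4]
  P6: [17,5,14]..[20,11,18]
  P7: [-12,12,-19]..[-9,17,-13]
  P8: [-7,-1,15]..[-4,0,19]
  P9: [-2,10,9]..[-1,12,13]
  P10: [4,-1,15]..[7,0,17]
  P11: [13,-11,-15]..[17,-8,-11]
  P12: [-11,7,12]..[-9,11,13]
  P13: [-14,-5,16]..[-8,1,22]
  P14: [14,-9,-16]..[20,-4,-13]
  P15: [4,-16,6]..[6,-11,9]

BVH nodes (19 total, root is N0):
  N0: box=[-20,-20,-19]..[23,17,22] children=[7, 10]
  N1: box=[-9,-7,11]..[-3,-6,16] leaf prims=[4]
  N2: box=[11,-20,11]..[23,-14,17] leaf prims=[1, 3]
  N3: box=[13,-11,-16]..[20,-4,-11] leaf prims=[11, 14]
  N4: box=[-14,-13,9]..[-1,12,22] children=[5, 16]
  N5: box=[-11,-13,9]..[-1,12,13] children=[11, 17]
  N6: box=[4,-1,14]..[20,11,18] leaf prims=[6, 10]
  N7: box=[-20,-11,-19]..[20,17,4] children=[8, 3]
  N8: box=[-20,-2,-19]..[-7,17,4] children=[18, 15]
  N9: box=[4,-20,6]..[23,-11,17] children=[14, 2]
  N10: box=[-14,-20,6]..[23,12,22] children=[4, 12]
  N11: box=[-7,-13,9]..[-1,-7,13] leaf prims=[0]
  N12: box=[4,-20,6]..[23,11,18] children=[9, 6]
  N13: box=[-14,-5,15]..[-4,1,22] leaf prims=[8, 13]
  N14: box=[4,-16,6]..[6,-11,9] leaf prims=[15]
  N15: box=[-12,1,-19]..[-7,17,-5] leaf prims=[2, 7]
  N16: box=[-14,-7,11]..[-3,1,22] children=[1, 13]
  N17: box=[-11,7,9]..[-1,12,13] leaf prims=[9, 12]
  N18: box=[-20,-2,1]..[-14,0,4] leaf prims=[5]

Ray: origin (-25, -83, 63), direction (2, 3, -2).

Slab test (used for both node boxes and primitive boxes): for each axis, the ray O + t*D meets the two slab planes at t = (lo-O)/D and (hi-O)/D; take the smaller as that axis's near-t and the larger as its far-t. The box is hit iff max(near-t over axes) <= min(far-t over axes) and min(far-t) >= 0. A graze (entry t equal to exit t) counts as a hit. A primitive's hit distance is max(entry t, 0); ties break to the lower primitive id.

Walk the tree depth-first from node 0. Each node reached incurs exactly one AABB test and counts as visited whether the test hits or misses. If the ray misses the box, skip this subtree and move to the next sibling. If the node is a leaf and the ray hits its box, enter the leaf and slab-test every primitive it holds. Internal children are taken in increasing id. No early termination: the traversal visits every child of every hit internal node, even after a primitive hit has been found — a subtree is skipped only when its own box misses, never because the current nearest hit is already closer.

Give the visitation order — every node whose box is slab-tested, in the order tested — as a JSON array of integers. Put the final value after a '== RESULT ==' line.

Trace the traversal:
N0 x:[5/2,24] y:[21,100/3] z:[41/2,41] -> hit [21,24], descend [7, 10]
  N7 x:[5/2,45/2] y:[24,100/3] z:[59/2,41] -> miss, prune
  N10 x:[11/2,24] y:[21,95/3] z:[41/2,57/2] -> hit [21,24], descend [4, 12]
    N4 x:[11/2,12] y:[70/3,95/3] z:[41/2,27] -> miss, prune
    N12 x:[29/2,24] y:[21,94/3] z:[45/2,57/2] -> hit [45/2,24], descend [6, 9]
      N6 x:[29/2,45/2] y:[82/3,94/3] z:[45/2,49/2] -> miss, prune
      N9 x:[29/2,24] y:[21,24] z:[23,57/2] -> hit [23,24], descend [2, 14]
        N2 x:[18,24] y:[21,23] z:[23,26] -> hit [23,23] leaf, test {P1@t=23, P3(miss)}
        N14 x:[29/2,31/2] y:[67/3,24] z:[27,57/2] -> miss, prune

order=[0, 7, 10, 4, 12, 6, 9, 2, 14]  |boxes|=9  |leaves|=1  hit=P1

== RESULT ==
[0, 7, 10, 4, 12, 6, 9, 2, 14]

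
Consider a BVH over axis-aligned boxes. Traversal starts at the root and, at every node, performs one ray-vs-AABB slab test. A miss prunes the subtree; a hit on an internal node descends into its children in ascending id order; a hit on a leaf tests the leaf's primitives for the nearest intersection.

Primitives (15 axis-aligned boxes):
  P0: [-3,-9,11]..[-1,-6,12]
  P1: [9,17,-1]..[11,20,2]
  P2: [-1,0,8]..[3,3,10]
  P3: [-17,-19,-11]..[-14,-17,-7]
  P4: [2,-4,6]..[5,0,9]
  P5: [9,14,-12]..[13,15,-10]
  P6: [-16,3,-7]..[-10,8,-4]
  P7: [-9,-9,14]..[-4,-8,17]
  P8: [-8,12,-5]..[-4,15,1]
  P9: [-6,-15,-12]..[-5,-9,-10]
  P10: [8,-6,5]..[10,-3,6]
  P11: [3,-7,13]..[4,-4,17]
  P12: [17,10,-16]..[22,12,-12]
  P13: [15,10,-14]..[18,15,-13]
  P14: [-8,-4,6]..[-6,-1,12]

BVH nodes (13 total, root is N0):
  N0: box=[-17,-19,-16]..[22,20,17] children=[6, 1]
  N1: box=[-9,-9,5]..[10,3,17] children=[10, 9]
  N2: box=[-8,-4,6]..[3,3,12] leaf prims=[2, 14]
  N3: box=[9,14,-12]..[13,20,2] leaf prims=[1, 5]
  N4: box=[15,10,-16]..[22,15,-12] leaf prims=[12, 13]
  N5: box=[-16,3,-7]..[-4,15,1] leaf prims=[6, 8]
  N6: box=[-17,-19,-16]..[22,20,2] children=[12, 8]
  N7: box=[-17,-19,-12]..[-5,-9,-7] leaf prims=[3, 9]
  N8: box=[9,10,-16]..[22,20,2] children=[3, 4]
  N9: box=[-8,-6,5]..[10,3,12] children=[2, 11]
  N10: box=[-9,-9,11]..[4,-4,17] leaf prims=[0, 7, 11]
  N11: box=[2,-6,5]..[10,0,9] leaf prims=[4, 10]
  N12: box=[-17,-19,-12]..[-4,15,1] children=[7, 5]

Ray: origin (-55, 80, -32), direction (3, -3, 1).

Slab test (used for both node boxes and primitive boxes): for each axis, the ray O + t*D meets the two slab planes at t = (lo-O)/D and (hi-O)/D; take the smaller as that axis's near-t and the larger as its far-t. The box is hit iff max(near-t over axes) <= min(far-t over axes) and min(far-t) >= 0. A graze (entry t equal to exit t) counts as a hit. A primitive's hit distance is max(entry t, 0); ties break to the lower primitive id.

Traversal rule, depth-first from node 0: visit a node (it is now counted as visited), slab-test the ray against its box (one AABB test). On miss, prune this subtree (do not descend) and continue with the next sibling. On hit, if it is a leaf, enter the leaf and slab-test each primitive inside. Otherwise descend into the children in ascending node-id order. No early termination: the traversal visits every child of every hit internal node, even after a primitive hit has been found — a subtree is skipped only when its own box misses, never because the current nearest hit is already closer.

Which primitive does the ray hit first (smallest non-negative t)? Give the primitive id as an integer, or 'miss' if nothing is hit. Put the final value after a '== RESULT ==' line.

Trace the traversal:
N0 x:[38/3,77/3] y:[20,33] z:[16,49] -> hit [20,77/3], descend [1, 6]
  N1 x:[46/3,65/3] y:[77/3,89/3] z:[37,49] -> miss, prune
  N6 x:[38/3,77/3] y:[20,33] z:[16,34] -> hit [20,77/3], descend [8, 12]
    N8 x:[64/3,77/3] y:[20,70/3] z:[16,34] -> hit [64/3,70/3], descend [3, 4]
      N3 x:[64/3,68/3] y:[20,22] z:[20,34] -> hit [64/3,22] leaf, test {P1(miss), P5@t=65/3}
      N4 x:[70/3,77/3] y:[65/3,70/3] z:[16,20] -> miss, prune
    N12 x:[38/3,17] y:[65/3,33] z:[20,33] -> miss, prune

order=[0, 1, 6, 8, 3, 4, 12]  |boxes|=7  |leaves|=1  hit=P5

== RESULT ==
5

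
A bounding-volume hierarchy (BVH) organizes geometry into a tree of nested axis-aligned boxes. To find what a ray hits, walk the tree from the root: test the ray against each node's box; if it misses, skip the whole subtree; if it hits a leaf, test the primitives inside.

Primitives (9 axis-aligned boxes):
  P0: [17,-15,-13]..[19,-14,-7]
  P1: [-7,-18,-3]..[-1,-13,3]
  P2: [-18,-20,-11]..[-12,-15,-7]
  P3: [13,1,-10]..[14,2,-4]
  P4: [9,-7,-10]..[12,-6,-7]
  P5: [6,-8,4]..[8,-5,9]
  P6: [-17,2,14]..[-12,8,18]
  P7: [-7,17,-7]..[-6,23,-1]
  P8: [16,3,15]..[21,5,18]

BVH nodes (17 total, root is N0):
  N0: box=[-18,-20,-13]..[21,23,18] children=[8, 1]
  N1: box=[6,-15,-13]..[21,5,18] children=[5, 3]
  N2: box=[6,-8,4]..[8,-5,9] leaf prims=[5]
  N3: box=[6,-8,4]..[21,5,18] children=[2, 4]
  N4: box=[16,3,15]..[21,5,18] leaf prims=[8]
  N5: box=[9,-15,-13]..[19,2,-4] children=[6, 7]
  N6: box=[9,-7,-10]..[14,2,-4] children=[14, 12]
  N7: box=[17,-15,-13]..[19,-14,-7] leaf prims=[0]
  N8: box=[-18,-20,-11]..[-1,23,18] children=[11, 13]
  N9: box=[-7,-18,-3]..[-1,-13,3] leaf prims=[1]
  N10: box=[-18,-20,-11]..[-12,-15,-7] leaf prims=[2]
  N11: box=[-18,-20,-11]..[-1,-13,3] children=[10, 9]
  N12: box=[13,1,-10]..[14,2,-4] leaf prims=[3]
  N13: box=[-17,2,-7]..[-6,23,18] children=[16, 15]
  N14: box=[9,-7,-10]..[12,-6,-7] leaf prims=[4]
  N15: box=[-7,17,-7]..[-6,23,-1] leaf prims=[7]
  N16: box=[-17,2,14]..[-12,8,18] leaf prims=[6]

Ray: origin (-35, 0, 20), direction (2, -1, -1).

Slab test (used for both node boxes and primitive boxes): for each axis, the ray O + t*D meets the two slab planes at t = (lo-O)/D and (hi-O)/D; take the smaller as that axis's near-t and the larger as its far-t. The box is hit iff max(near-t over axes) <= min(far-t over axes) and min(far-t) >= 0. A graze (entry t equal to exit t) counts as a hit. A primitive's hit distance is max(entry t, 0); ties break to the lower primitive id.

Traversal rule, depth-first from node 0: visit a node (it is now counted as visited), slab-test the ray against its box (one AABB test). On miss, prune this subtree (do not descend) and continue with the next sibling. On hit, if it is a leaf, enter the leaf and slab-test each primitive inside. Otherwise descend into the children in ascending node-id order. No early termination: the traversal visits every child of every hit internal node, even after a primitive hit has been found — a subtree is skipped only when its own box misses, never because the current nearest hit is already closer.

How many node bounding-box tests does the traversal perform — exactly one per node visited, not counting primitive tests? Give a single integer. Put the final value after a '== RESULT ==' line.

Trace the traversal:
N0 x:[17/2,28] y:[-23,20] z:[2,33] -> hit [17/2,20], descend [1, 8]
  N1 x:[41/2,28] y:[-5,15] z:[2,33] -> miss, prune
  N8 x:[17/2,17] y:[-23,20] z:[2,31] -> hit [17/2,17], descend [11, 13]
    N11 x:[17/2,17] y:[13,20] z:[17,31] -> hit [17,17], descend [9, 10]
      N9 x:[14,17] y:[13,18] z:[17,23] -> hit [17,17] leaf, test {P1@t=17}
      N10 x:[17/2,23/2] y:[15,20] z:[27,31] -> miss, prune
    N13 x:[9,29/2] y:[-23,-2] z:[2,27] -> miss, prune

order=[0, 1, 8, 11, 9, 10, 13]  |boxes|=7  |leaves|=1  hit=P1

== RESULT ==
7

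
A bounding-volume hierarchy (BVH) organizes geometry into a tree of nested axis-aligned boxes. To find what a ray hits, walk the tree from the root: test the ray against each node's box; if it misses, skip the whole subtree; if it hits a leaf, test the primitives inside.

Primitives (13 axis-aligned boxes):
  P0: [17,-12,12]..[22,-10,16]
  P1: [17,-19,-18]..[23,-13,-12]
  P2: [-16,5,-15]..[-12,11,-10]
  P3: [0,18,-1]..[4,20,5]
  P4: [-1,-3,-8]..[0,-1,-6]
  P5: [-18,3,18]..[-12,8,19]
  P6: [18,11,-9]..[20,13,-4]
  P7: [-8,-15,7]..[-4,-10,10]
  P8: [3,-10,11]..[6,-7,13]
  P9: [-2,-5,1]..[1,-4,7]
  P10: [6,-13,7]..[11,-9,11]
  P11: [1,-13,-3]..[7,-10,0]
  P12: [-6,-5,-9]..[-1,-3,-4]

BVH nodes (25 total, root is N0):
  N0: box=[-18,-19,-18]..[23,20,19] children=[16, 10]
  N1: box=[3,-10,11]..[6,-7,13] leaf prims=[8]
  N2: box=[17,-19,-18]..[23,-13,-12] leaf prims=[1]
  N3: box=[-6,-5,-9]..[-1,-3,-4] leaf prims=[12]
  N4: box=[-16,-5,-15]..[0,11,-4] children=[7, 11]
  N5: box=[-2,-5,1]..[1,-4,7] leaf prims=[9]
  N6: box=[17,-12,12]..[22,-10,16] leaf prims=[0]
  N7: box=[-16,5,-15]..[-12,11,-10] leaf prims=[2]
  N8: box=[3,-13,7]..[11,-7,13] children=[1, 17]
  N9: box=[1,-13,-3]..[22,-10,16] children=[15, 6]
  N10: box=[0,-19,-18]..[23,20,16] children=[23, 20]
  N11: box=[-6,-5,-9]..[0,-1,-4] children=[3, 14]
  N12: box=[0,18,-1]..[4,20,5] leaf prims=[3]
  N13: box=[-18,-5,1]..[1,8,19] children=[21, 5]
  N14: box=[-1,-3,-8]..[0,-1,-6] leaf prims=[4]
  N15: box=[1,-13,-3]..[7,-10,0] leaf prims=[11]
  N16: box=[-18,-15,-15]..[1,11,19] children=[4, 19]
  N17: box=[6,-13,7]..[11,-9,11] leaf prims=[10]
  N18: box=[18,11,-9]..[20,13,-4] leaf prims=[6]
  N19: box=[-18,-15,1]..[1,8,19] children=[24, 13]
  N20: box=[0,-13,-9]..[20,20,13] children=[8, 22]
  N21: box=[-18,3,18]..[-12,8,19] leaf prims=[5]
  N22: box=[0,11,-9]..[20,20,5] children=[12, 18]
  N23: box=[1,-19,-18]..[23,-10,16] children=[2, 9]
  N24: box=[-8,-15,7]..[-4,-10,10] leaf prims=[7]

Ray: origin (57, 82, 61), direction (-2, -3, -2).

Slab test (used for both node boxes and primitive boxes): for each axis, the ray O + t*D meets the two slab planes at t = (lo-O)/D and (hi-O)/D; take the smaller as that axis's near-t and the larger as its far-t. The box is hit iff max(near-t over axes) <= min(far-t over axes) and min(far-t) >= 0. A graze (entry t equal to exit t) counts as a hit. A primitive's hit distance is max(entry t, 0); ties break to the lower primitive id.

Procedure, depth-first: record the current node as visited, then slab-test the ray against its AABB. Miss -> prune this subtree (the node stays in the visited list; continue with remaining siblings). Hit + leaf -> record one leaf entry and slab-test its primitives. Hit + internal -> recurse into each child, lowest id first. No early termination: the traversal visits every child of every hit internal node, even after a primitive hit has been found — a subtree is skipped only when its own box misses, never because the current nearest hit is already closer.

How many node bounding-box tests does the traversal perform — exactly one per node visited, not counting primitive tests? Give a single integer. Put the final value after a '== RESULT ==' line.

Trace the traversal:
N0 x:[17,75/2] y:[62/3,101/3] z:[21,79/2] -> hit [21,101/3], descend [10, 16]
  N10 x:[17,57/2] y:[62/3,101/3] z:[45/2,79/2] -> hit [45/2,57/2], descend [20, 23]
    N20 x:[37/2,57/2] y:[62/3,95/3] z:[24,35] -> hit [24,57/2], descend [8, 22]
      N8 x:[23,27] y:[89/3,95/3] z:[24,27] -> miss, prune
      N22 x:[37/2,57/2] y:[62/3,71/3] z:[28,35] -> miss, prune
    N23 x:[17,28] y:[92/3,101/3] z:[45/2,79/2] -> miss, prune
  N16 x:[28,75/2] y:[71/3,97/3] z:[21,38] -> hit [28,97/3], descend [4, 19]
    N4 x:[57/2,73/2] y:[71/3,29] z:[65/2,38] -> miss, prune
    N19 x:[28,75/2] y:[74/3,97/3] z:[21,30] -> hit [28,30], descend [13, 24]
      N13 x:[28,75/2] y:[74/3,29] z:[21,30] -> hit [28,29], descend [5, 21]
        N5 x:[28,59/2] y:[86/3,29] z:[27,30] -> hit [86/3,29] leaf, test {P9@t=86/3}
        N21 x:[69/2,75/2] y:[74/3,79/3] z:[21,43/2] -> miss, prune
      N24 x:[61/2,65/2] y:[92/3,97/3] z:[51/2,27] -> miss, prune

Summary -> nodes [0, 10, 20, 8, 22, 23, 16, 4, 19, 13, 5, 21, 24]; box-tests=13; leaf-entries=1; first=P9

== RESULT ==
13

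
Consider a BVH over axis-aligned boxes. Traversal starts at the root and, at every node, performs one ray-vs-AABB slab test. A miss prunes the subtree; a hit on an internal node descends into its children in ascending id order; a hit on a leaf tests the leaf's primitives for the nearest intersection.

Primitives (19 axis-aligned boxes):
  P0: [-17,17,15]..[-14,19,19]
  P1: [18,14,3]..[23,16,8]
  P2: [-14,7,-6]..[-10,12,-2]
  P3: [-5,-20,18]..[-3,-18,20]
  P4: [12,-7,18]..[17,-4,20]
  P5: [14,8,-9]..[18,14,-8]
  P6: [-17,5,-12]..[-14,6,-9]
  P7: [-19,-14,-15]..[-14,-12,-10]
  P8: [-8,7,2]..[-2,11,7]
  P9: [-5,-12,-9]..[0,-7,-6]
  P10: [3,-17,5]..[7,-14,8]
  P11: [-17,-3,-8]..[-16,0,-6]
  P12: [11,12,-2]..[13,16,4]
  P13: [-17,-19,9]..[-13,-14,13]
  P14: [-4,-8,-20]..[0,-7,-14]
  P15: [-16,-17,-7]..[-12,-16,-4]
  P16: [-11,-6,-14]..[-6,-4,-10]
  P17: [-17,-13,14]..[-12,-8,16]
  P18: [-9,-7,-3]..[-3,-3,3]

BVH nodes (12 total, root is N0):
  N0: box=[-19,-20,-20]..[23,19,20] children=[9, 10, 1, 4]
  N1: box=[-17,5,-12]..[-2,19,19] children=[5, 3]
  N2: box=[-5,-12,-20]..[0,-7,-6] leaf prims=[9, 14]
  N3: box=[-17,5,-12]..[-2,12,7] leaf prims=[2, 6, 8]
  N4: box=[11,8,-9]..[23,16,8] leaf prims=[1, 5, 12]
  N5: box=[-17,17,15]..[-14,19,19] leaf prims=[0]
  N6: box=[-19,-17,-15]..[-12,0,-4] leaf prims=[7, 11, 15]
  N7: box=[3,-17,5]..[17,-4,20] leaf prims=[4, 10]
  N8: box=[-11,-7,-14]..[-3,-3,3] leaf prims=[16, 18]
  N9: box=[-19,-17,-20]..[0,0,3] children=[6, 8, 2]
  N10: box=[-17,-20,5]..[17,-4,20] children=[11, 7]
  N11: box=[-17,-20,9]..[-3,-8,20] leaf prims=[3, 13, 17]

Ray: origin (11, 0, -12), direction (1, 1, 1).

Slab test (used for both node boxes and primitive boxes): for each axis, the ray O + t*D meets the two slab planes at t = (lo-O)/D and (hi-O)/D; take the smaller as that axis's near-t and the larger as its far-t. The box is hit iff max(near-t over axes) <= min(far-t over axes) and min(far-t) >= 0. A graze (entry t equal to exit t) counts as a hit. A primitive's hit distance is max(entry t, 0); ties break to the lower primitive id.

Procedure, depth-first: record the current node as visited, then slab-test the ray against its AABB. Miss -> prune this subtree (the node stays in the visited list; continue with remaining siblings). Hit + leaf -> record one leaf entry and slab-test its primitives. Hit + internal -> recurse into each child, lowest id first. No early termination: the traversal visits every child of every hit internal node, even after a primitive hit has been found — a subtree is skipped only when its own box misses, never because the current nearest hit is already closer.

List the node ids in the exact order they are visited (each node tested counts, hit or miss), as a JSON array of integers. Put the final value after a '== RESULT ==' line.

Walk:
N0 x:[-30,12] y:[-20,19] z:[-8,32] -> hit [-8,12], descend [1, 4, 9, 10]
  N1 x:[-28,-13] y:[5,19] z:[0,31] -> miss, prune
  N4 x:[0,12] y:[8,16] z:[3,20] -> hit [8,12] leaf, test {P1(miss), P5(miss), P12(miss)}
  N9 x:[-30,-11] y:[-17,0] z:[-8,15] -> miss, prune
  N10 x:[-28,6] y:[-20,-4] z:[17,32] -> miss, prune

5 AABB tests over nodes [0, 1, 4, 9, 10]; 1 leaf entered; closest miss.

== RESULT ==
[0, 1, 4, 9, 10]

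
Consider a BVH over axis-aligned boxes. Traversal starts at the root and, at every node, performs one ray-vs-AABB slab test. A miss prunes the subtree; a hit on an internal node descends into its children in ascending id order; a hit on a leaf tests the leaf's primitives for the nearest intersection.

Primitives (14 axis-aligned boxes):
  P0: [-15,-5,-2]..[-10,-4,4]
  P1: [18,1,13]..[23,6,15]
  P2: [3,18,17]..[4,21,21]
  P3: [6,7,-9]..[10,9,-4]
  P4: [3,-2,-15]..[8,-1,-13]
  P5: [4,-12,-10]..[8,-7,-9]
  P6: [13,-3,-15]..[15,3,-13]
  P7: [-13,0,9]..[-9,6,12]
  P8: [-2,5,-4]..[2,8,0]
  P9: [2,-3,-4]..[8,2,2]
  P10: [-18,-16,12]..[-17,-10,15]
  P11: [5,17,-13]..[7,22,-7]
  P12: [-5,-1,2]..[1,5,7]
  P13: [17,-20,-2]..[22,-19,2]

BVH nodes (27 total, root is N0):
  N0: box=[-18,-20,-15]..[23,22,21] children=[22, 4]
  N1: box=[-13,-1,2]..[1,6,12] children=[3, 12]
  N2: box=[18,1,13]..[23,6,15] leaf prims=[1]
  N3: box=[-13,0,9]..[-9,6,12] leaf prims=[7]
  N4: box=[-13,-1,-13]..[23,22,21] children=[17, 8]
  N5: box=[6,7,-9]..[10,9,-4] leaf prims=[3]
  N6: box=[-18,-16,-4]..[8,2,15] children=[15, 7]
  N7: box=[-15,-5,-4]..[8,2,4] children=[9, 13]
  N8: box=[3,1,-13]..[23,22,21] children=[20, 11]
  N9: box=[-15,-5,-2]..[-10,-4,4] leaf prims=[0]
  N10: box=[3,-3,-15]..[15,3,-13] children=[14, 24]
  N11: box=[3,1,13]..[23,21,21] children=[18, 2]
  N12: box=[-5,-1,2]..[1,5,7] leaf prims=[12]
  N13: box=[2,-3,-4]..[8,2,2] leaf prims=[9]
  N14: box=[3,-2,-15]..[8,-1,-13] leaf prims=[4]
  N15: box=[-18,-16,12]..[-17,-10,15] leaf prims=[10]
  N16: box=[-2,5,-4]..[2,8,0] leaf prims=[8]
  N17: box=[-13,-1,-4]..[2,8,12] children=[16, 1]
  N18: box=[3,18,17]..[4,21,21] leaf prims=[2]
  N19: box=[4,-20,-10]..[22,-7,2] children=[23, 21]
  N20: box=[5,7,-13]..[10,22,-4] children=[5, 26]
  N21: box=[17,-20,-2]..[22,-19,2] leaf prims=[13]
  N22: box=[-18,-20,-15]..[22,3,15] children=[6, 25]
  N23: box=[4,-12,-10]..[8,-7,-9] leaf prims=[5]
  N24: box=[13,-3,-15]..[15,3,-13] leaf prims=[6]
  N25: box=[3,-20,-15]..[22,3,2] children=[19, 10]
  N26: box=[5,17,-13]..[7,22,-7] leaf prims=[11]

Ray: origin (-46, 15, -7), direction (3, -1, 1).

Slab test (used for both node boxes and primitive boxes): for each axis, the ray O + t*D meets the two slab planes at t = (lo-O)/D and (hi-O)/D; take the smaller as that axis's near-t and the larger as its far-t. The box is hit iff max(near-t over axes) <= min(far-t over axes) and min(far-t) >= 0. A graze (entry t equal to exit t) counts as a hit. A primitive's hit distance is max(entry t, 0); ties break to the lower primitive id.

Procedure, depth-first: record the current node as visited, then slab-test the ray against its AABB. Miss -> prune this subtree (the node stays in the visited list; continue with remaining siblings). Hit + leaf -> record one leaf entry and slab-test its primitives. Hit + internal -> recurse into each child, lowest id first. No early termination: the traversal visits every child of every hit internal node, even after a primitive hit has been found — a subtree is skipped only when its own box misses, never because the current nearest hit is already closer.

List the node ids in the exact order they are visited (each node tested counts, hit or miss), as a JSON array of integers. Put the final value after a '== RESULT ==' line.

Traverse from the root:
N0 x:[28/3,23] y:[-7,35] z:[-8,28] -> hit [28/3,23], descend [4, 22]
  N4 x:[11,23] y:[-7,16] z:[-6,28] -> hit [11,16], descend [8, 17]
    N8 x:[49/3,23] y:[-7,14] z:[-6,28] -> miss, prune
    N17 x:[11,16] y:[7,16] z:[3,19] -> hit [11,16], descend [1, 16]
      N1 x:[11,47/3] y:[9,16] z:[9,19] -> hit [11,47/3], descend [3, 12]
        N3 x:[11,37/3] y:[9,15] z:[16,19] -> miss, prune
        N12 x:[41/3,47/3] y:[10,16] z:[9,14] -> hit [41/3,14] leaf, test {P12@t=41/3}
      N16 x:[44/3,16] y:[7,10] z:[3,7] -> miss, prune
  N22 x:[28/3,68/3] y:[12,35] z:[-8,22] -> hit [12,22], descend [6, 25]
    N6 x:[28/3,18] y:[13,31] z:[3,22] -> hit [13,18], descend [7, 15]
      N7 x:[31/3,18] y:[13,20] z:[3,11] -> miss, prune
      N15 x:[28/3,29/3] y:[25,31] z:[19,22] -> miss, prune
    N25 x:[49/3,68/3] y:[12,35] z:[-8,9] -> miss, prune

order=[0, 4, 8, 17, 1, 3, 12, 16, 22, 6, 7, 15, 25]  |boxes|=13  |leaves|=1  hit=P12

== RESULT ==
[0, 4, 8, 17, 1, 3, 12, 16, 22, 6, 7, 15, 25]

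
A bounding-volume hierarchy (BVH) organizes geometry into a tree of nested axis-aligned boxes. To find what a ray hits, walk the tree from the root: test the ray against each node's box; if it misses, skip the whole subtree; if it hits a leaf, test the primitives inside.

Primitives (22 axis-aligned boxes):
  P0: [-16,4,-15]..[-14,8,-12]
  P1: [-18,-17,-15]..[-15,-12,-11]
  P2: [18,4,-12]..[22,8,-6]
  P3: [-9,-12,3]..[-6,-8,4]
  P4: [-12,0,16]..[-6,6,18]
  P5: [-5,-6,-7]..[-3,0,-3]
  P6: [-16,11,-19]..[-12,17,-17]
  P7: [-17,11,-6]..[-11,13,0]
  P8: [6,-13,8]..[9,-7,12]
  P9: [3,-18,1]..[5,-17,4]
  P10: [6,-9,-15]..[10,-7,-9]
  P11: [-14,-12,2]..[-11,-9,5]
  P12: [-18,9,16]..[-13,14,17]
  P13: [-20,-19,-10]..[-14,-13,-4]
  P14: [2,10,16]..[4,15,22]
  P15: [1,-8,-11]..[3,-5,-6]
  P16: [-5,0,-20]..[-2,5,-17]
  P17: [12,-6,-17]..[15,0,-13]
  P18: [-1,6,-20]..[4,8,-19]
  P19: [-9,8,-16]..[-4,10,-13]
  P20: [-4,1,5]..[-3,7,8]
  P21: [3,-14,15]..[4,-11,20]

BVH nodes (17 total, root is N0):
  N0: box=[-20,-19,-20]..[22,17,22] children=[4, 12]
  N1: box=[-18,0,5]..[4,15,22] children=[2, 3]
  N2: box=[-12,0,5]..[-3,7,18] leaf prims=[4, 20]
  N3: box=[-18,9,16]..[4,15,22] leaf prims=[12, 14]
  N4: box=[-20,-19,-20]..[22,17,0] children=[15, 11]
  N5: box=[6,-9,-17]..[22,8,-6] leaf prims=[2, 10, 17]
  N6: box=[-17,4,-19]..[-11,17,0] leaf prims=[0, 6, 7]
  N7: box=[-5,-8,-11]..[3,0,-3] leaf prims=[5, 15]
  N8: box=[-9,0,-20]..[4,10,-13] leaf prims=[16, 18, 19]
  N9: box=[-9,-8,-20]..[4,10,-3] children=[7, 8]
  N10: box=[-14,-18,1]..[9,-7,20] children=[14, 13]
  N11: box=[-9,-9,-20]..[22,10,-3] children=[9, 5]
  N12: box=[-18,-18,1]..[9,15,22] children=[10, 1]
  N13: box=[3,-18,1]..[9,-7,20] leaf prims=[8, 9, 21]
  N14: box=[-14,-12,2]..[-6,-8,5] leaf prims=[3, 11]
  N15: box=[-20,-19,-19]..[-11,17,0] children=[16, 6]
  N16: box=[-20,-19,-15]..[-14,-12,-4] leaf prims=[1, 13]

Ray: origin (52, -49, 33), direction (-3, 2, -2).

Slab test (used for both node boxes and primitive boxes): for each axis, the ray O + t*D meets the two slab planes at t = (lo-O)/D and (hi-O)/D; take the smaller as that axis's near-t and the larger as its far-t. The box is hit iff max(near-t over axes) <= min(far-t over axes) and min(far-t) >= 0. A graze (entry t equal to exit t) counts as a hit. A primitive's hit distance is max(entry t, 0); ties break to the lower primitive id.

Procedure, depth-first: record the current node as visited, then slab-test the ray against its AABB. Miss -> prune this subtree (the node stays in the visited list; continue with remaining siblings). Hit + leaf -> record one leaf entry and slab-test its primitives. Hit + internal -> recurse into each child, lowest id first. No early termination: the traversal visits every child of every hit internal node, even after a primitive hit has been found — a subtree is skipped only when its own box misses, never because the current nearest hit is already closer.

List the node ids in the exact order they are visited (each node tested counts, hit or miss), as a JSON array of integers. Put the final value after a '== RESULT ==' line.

Walk:
N0 x:[10,24] y:[15,33] z:[11/2,53/2] -> hit [15,24], descend [4, 12]
  N4 x:[10,24] y:[15,33] z:[33/2,53/2] -> hit [33/2,24], descend [11, 15]
    N11 x:[10,61/3] y:[20,59/2] z:[18,53/2] -> hit [20,61/3], descend [5, 9]
      N5 x:[10,46/3] y:[20,57/2] z:[39/2,25] -> miss, prune
      N9 x:[16,61/3] y:[41/2,59/2] z:[18,53/2] -> miss, prune
    N15 x:[21,24] y:[15,33] z:[33/2,26] -> hit [21,24], descend [6, 16]
      N6 x:[21,23] y:[53/2,33] z:[33/2,26] -> miss, prune
      N16 x:[22,24] y:[15,37/2] z:[37/2,24] -> miss, prune
  N12 x:[43/3,70/3] y:[31/2,32] z:[11/2,16] -> hit [31/2,16], descend [1, 10]
    N1 x:[16,70/3] y:[49/2,32] z:[11/2,14] -> miss, prune
    N10 x:[43/3,22] y:[31/2,21] z:[13/2,16] -> hit [31/2,16], descend [13, 14]
      N13 x:[43/3,49/3] y:[31/2,21] z:[13/2,16] -> hit [31/2,16] leaf, test {P8(miss), P9@t=47/3, P21(miss)}
      N14 x:[58/3,22] y:[37/2,41/2] z:[14,31/2] -> miss, prune

Summary -> nodes [0, 4, 11, 5, 9, 15, 6, 16, 12, 1, 10, 13, 14]; box-tests=13; leaf-entries=1; first=P9

== RESULT ==
[0, 4, 11, 5, 9, 15, 6, 16, 12, 1, 10, 13, 14]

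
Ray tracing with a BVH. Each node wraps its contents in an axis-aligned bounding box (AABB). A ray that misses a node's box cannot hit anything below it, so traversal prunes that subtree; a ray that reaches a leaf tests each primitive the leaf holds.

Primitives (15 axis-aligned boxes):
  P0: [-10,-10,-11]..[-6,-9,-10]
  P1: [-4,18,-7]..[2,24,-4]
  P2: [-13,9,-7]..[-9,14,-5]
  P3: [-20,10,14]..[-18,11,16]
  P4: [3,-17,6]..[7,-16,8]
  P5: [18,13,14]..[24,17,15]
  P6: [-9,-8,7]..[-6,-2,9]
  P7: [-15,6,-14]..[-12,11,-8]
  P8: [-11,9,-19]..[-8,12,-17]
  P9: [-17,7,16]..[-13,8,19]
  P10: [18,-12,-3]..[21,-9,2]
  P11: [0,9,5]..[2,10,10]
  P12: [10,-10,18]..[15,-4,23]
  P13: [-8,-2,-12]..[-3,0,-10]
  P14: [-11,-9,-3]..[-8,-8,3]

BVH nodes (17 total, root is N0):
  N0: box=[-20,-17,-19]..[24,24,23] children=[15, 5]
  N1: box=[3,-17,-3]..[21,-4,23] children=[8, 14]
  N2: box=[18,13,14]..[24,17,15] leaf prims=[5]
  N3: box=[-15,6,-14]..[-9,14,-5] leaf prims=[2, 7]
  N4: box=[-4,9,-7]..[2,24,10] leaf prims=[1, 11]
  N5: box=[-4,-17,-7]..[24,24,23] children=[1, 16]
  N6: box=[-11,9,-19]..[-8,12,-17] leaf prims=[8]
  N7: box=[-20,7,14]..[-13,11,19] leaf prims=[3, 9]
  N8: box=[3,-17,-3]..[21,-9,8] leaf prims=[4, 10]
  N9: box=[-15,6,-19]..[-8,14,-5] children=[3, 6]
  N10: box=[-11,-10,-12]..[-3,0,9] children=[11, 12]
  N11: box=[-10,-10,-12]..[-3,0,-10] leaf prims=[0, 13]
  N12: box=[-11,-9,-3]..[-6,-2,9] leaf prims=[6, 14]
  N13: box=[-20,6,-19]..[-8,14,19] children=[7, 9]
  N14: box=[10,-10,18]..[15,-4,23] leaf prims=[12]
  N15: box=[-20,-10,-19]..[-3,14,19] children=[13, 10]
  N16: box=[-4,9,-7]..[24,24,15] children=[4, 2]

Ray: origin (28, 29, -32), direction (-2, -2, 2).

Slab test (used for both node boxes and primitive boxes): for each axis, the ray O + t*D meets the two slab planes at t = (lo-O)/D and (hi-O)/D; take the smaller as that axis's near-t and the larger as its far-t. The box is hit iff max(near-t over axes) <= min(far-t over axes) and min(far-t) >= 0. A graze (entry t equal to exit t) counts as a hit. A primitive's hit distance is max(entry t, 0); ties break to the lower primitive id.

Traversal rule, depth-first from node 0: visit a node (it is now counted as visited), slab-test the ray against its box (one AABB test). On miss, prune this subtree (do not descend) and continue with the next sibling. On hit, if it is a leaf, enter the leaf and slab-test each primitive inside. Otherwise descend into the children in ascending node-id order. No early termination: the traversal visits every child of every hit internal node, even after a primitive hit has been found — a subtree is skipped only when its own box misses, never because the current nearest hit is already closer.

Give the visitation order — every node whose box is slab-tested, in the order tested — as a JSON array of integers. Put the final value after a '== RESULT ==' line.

Trace the traversal:
N0 x:[2,24] y:[5/2,23] z:[13/2,55/2] -> hit [13/2,23], descend [5, 15]
  N5 x:[2,16] y:[5/2,23] z:[25/2,55/2] -> hit [25/2,16], descend [1, 16]
    N1 x:[7/2,25/2] y:[33/2,23] z:[29/2,55/2] -> miss, prune
    N16 x:[2,16] y:[5/2,10] z:[25/2,47/2] -> miss, prune
  N15 x:[31/2,24] y:[15/2,39/2] z:[13/2,51/2] -> hit [31/2,39/2], descend [10, 13]
    N10 x:[31/2,39/2] y:[29/2,39/2] z:[10,41/2] -> hit [31/2,39/2], descend [11, 12]
      N11 x:[31/2,19] y:[29/2,39/2] z:[10,11] -> miss, prune
      N12 x:[17,39/2] y:[31/2,19] z:[29/2,41/2] -> hit [17,19] leaf, test {P6(miss), P14(miss)}
    N13 x:[18,24] y:[15/2,23/2] z:[13/2,51/2] -> miss, prune

Visited [0, 5, 1, 16, 15, 10, 11, 12, 13]. Tests: 9 box, 1 leaf. Nearest: miss.

== RESULT ==
[0, 5, 1, 16, 15, 10, 11, 12, 13]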